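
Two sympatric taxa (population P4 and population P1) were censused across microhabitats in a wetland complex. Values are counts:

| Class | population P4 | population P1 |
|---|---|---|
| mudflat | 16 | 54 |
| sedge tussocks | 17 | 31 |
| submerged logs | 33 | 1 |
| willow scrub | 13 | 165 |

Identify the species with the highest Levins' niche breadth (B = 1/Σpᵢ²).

population P4

Proportions for population P4 (n=79): 16/79=0.2025, 17/79=0.2152, 33/79=0.4177, 13/79=0.1646
Proportions for population P1 (n=251): 54/251=0.2151, 31/251=0.1235, 1/251=0.0040, 165/251=0.6574
Σp_P4ᵢ² = 0.2025² + 0.2152² + 0.4177² + 0.1646² = 0.041006 + 0.046311 + 0.174473 + 0.027093 = 0.288883
B_P4 = 1 / 0.288883 = 3.4616
Σp_P1ᵢ² = 0.2151² + 0.1235² + 0.0040² + 0.6574² = 0.046268 + 0.015252 + 0.000016 + 0.432175 = 0.493711
B_P1 = 1 / 0.493711 = 2.0255
Highest B → broadest niche (most generalist): population P4 (B = 3.46).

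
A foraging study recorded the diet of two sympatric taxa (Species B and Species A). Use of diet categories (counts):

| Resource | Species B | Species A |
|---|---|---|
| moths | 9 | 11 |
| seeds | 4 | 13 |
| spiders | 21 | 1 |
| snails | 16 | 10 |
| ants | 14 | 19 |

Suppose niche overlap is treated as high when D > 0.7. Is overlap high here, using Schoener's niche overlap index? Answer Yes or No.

No

Proportions for Species B (n=64): 9/64=0.1406, 4/64=0.0625, 21/64=0.3281, 16/64=0.2500, 14/64=0.2188
Proportions for Species A (n=54): 11/54=0.2037, 13/54=0.2407, 1/54=0.0185, 10/54=0.1852, 19/54=0.3519
Σ|p₁ᵢ − p₂ᵢ| = 0.0631 + 0.1782 + 0.3096 + 0.0648 + 0.1331 = 0.7488
D = 1 − ½ × 0.7488 = 1 − 0.37440 = 0.62560
D = 0.62560 < 0.7 → No.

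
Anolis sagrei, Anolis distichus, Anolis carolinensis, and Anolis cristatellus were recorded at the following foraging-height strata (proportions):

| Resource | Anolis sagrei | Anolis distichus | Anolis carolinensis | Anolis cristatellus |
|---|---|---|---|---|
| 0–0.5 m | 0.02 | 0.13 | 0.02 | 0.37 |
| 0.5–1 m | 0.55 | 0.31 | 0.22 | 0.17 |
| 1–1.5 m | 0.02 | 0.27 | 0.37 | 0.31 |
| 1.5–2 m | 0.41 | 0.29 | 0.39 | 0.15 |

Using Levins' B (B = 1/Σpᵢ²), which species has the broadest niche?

Σp_sagrᵢ² = 0.02² + 0.55² + 0.02² + 0.41² = 0.0004 + 0.3025 + 0.0004 + 0.1681 = 0.4714
B_sagr = 1 / 0.4714 = 2.1213
Σp_distᵢ² = 0.13² + 0.31² + 0.27² + 0.29² = 0.0169 + 0.0961 + 0.0729 + 0.0841 = 0.2700
B_dist = 1 / 0.2700 = 3.7037
Σp_caroᵢ² = 0.02² + 0.22² + 0.37² + 0.39² = 0.0004 + 0.0484 + 0.1369 + 0.1521 = 0.3378
B_caro = 1 / 0.3378 = 2.9603
Σp_crisᵢ² = 0.37² + 0.17² + 0.31² + 0.15² = 0.1369 + 0.0289 + 0.0961 + 0.0225 = 0.2844
B_cris = 1 / 0.2844 = 3.5162
Highest B → broadest niche (most generalist): Anolis distichus (B = 3.70).

Anolis distichus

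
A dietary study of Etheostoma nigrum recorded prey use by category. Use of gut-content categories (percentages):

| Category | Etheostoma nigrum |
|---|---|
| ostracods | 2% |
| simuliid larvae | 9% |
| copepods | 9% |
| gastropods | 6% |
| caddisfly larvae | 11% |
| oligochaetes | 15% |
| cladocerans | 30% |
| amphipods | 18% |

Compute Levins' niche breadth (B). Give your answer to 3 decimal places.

5.643

Convert percentages to proportions (divide by 100).
Σpᵢ² = 0.02² + 0.09² + 0.09² + 0.06² + 0.11² + 0.15² + 0.30² + 0.18² = 0.0004 + 0.0081 + 0.0081 + 0.0036 + 0.0121 + 0.0225 + 0.0900 + 0.0324 = 0.1772
B = 1 / 0.1772 = 5.64334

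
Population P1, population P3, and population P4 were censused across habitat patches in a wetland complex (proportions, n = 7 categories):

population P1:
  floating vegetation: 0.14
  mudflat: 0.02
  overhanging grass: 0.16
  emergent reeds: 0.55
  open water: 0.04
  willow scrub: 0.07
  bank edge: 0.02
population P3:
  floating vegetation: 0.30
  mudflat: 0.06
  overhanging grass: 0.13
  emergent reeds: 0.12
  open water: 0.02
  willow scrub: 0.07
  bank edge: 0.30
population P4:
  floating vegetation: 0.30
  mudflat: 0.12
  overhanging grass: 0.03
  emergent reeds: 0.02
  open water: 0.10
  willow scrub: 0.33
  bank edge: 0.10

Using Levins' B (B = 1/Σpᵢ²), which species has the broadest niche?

population P3

Σp_P1ᵢ² = 0.14² + 0.02² + 0.16² + 0.55² + 0.04² + 0.07² + 0.02² = 0.0196 + 0.0004 + 0.0256 + 0.3025 + 0.0016 + 0.0049 + 0.0004 = 0.3550
B_P1 = 1 / 0.3550 = 2.8169
Σp_P3ᵢ² = 0.30² + 0.06² + 0.13² + 0.12² + 0.02² + 0.07² + 0.30² = 0.0900 + 0.0036 + 0.0169 + 0.0144 + 0.0004 + 0.0049 + 0.0900 = 0.2202
B_P3 = 1 / 0.2202 = 4.5413
Σp_P4ᵢ² = 0.30² + 0.12² + 0.03² + 0.02² + 0.10² + 0.33² + 0.10² = 0.0900 + 0.0144 + 0.0009 + 0.0004 + 0.0100 + 0.1089 + 0.0100 = 0.2346
B_P4 = 1 / 0.2346 = 4.2626
Highest B → broadest niche (most generalist): population P3 (B = 4.54).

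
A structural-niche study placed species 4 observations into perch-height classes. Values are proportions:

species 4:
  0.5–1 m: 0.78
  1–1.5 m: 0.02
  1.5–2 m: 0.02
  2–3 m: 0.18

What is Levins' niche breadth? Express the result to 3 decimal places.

1.559

Σpᵢ² = 0.78² + 0.02² + 0.02² + 0.18² = 0.6084 + 0.0004 + 0.0004 + 0.0324 = 0.6416
B = 1 / 0.6416 = 1.55860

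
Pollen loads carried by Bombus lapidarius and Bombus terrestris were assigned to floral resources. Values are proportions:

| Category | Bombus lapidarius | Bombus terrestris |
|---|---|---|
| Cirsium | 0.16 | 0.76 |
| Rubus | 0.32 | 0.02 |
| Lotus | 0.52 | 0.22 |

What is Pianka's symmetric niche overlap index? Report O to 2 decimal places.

Σ p₁ᵢp₂ᵢ = 0.1216 + 0.0064 + 0.1144 = 0.2424
Σp_1ᵢ² = 0.16² + 0.32² + 0.52² = 0.0256 + 0.1024 + 0.2704 = 0.3984
Σp_2ᵢ² = 0.76² + 0.02² + 0.22² = 0.5776 + 0.0004 + 0.0484 = 0.6264
O = 0.2424 / √(0.3984 × 0.6264) = 0.2424 / 0.49956 = 0.4852

0.49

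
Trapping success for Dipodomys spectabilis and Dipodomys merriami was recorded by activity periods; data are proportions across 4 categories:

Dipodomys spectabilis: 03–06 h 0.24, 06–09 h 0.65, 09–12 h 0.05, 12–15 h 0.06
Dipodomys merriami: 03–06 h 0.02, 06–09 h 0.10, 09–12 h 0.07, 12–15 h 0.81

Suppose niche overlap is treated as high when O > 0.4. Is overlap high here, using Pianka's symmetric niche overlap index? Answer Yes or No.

Σ p₁ᵢp₂ᵢ = 0.0048 + 0.0650 + 0.0035 + 0.0486 = 0.1219
Σp_1ᵢ² = 0.24² + 0.65² + 0.05² + 0.06² = 0.0576 + 0.4225 + 0.0025 + 0.0036 = 0.4862
Σp_2ᵢ² = 0.02² + 0.10² + 0.07² + 0.81² = 0.0004 + 0.0100 + 0.0049 + 0.6561 = 0.6714
O = 0.1219 / √(0.4862 × 0.6714) = 0.1219 / 0.57134 = 0.2134
O = 0.2134 < 0.4 → No.

No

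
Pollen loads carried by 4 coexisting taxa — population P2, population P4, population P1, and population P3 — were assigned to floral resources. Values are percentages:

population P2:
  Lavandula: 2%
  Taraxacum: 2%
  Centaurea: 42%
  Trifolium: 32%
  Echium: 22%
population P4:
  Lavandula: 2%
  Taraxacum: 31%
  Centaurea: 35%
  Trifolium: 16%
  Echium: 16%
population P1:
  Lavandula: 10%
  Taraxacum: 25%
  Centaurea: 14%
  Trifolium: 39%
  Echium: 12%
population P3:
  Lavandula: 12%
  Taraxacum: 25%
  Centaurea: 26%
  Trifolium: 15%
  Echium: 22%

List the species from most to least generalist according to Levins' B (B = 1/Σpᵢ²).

population P3 > population P1 > population P4 > population P2

Convert percentages to proportions (divide by 100).
Σp_P2ᵢ² = 0.02² + 0.02² + 0.42² + 0.32² + 0.22² = 0.0004 + 0.0004 + 0.1764 + 0.1024 + 0.0484 = 0.3280
B_P2 = 1 / 0.3280 = 3.0488
Σp_P4ᵢ² = 0.02² + 0.31² + 0.35² + 0.16² + 0.16² = 0.0004 + 0.0961 + 0.1225 + 0.0256 + 0.0256 = 0.2702
B_P4 = 1 / 0.2702 = 3.7010
Σp_P1ᵢ² = 0.10² + 0.25² + 0.14² + 0.39² + 0.12² = 0.0100 + 0.0625 + 0.0196 + 0.1521 + 0.0144 = 0.2586
B_P1 = 1 / 0.2586 = 3.8670
Σp_P3ᵢ² = 0.12² + 0.25² + 0.26² + 0.15² + 0.22² = 0.0144 + 0.0625 + 0.0676 + 0.0225 + 0.0484 = 0.2154
B_P3 = 1 / 0.2154 = 4.6425
Ranking by B (broadest → narrowest): population P3 (4.64) > population P1 (3.87) > population P4 (3.70) > population P2 (3.05)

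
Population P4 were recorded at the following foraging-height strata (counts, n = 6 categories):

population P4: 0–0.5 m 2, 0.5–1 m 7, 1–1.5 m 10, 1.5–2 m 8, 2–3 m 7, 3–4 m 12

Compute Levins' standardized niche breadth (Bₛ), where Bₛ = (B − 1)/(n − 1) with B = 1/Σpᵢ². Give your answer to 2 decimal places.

Proportions for population P4 (n=46): 2/46=0.0435, 7/46=0.1522, 10/46=0.2174, 8/46=0.1739, 7/46=0.1522, 12/46=0.2609
Σpᵢ² = 0.0435² + 0.1522² + 0.2174² + 0.1739² + 0.1522² + 0.2609² = 0.001892 + 0.023165 + 0.047263 + 0.030241 + 0.023165 + 0.068069 = 0.193795
B = 1 / 0.193795 = 5.1601
Bₛ = (B − 1)/(n − 1) = (5.1601 − 1)/(6 − 1) = 4.1601/5 = 0.8320

0.83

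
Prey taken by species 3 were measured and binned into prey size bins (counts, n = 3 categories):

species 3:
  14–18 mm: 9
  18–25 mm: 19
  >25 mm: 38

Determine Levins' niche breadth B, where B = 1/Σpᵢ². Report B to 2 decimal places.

2.31

Proportions for species 3 (n=66): 9/66=0.1364, 19/66=0.2879, 38/66=0.5758
Σpᵢ² = 0.1364² + 0.2879² + 0.5758² = 0.018605 + 0.082886 + 0.331546 = 0.433037
B = 1 / 0.433037 = 2.3093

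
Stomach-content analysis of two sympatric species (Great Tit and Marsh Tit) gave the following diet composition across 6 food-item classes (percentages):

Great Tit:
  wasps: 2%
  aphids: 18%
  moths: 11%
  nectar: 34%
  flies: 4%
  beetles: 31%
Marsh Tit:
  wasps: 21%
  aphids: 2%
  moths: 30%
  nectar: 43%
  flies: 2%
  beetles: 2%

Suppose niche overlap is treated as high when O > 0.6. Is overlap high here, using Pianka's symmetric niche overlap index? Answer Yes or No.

Yes

Convert percentages to proportions (divide by 100).
Σ p₁ᵢp₂ᵢ = 0.0042 + 0.0036 + 0.0330 + 0.1462 + 0.0008 + 0.0062 = 0.1940
Σp_1ᵢ² = 0.02² + 0.18² + 0.11² + 0.34² + 0.04² + 0.31² = 0.0004 + 0.0324 + 0.0121 + 0.1156 + 0.0016 + 0.0961 = 0.2582
Σp_2ᵢ² = 0.21² + 0.02² + 0.30² + 0.43² + 0.02² + 0.02² = 0.0441 + 0.0004 + 0.0900 + 0.1849 + 0.0004 + 0.0004 = 0.3202
O = 0.1940 / √(0.2582 × 0.3202) = 0.1940 / 0.28753 = 0.6747
O = 0.6747 > 0.6 → Yes.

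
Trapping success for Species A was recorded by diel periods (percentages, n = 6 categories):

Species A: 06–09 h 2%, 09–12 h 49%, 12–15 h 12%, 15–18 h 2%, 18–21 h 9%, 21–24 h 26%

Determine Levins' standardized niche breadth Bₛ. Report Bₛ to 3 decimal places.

Convert percentages to proportions (divide by 100).
Σpᵢ² = 0.02² + 0.49² + 0.12² + 0.02² + 0.09² + 0.26² = 0.0004 + 0.2401 + 0.0144 + 0.0004 + 0.0081 + 0.0676 = 0.3310
B = 1 / 0.3310 = 3.02115
Bₛ = (B − 1)/(n − 1) = (3.02115 − 1)/(6 − 1) = 2.02115/5 = 0.40423

0.404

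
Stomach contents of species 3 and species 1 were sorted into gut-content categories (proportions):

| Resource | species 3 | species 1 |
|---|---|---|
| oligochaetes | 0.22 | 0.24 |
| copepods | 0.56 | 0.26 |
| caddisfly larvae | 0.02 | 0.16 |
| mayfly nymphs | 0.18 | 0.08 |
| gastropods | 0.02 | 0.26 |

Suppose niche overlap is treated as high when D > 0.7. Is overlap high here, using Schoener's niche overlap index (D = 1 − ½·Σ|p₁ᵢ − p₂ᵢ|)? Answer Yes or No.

Σ|p₁ᵢ − p₂ᵢ| = 0.02 + 0.30 + 0.14 + 0.10 + 0.24 = 0.80
D = 1 − ½ × 0.80 = 1 − 0.400 = 0.6000
D = 0.6000 < 0.7 → No.

No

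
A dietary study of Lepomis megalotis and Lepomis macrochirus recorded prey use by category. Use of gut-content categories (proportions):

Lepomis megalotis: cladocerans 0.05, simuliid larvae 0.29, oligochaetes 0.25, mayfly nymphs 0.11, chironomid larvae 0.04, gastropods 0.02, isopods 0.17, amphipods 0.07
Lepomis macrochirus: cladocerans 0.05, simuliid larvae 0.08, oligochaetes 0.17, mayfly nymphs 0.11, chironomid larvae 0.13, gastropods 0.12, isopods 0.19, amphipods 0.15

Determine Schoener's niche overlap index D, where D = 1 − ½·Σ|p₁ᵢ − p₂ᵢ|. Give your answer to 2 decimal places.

Σ|p₁ᵢ − p₂ᵢ| = 0.00 + 0.21 + 0.08 + 0.00 + 0.09 + 0.10 + 0.02 + 0.08 = 0.58
D = 1 − ½ × 0.58 = 1 − 0.290 = 0.7100

0.71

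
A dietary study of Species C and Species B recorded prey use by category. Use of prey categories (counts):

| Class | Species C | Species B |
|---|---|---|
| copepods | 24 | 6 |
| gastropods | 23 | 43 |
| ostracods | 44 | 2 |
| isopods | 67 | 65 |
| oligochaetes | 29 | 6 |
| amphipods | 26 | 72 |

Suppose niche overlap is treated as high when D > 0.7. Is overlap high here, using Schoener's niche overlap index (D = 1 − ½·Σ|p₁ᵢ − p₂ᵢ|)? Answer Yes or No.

No

Proportions for Species C (n=213): 24/213=0.1127, 23/213=0.1080, 44/213=0.2066, 67/213=0.3146, 29/213=0.1362, 26/213=0.1221
Proportions for Species B (n=194): 6/194=0.0309, 43/194=0.2216, 2/194=0.0103, 65/194=0.3351, 6/194=0.0309, 72/194=0.3711
Σ|p₁ᵢ − p₂ᵢ| = 0.0818 + 0.1136 + 0.1963 + 0.0205 + 0.1053 + 0.2490 = 0.7665
D = 1 − ½ × 0.7665 = 1 − 0.38325 = 0.61675
D = 0.61675 < 0.7 → No.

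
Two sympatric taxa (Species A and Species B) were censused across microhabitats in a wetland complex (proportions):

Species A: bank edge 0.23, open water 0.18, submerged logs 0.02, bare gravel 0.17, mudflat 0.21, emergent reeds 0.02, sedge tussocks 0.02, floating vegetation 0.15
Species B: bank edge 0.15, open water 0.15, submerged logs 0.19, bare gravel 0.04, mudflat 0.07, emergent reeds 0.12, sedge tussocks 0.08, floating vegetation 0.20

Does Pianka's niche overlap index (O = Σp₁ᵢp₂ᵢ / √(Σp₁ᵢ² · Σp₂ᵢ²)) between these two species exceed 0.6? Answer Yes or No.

Σ p₁ᵢp₂ᵢ = 0.0345 + 0.0270 + 0.0038 + 0.0068 + 0.0147 + 0.0024 + 0.0016 + 0.0300 = 0.1208
Σp_1ᵢ² = 0.23² + 0.18² + 0.02² + 0.17² + 0.21² + 0.02² + 0.02² + 0.15² = 0.0529 + 0.0324 + 0.0004 + 0.0289 + 0.0441 + 0.0004 + 0.0004 + 0.0225 = 0.1820
Σp_2ᵢ² = 0.15² + 0.15² + 0.19² + 0.04² + 0.07² + 0.12² + 0.08² + 0.20² = 0.0225 + 0.0225 + 0.0361 + 0.0016 + 0.0049 + 0.0144 + 0.0064 + 0.0400 = 0.1484
O = 0.1208 / √(0.1820 × 0.1484) = 0.1208 / 0.16434 = 0.7351
O = 0.7351 > 0.6 → Yes.

Yes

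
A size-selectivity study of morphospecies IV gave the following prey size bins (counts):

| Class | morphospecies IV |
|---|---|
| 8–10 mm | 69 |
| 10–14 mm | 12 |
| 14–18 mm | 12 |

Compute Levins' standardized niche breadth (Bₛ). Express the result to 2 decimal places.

0.36

Proportions for morphospecies IV (n=93): 69/93=0.7419, 12/93=0.1290, 12/93=0.1290
Σpᵢ² = 0.7419² + 0.1290² + 0.1290² = 0.550416 + 0.016641 + 0.016641 = 0.583698
B = 1 / 0.583698 = 1.7132
Bₛ = (B − 1)/(n − 1) = (1.7132 − 1)/(3 − 1) = 0.7132/2 = 0.3566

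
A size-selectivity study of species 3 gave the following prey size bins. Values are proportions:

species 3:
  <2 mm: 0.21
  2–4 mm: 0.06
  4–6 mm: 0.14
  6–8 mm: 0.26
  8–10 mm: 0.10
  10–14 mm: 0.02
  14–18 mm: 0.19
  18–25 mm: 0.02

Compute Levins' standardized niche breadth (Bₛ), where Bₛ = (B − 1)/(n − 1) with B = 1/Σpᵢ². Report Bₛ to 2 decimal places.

0.64

Σpᵢ² = 0.21² + 0.06² + 0.14² + 0.26² + 0.10² + 0.02² + 0.19² + 0.02² = 0.0441 + 0.0036 + 0.0196 + 0.0676 + 0.0100 + 0.0004 + 0.0361 + 0.0004 = 0.1818
B = 1 / 0.1818 = 5.5006
Bₛ = (B − 1)/(n − 1) = (5.5006 − 1)/(8 − 1) = 4.5006/7 = 0.6429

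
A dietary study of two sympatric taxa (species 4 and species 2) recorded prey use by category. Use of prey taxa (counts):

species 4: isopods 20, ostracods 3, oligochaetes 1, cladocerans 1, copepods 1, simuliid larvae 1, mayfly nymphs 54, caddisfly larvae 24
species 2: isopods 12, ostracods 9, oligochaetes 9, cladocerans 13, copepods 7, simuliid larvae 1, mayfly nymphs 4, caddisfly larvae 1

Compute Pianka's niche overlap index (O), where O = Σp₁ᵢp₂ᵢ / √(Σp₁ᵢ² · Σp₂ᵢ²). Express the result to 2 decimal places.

0.37

Proportions for species 4 (n=105): 20/105=0.1905, 3/105=0.0286, 1/105=0.0095, 1/105=0.0095, 1/105=0.0095, 1/105=0.0095, 54/105=0.5143, 24/105=0.2286
Proportions for species 2 (n=56): 12/56=0.2143, 9/56=0.1607, 9/56=0.1607, 13/56=0.2321, 7/56=0.1250, 1/56=0.0179, 4/56=0.0714, 1/56=0.0179
Σ p₁ᵢp₂ᵢ = 0.040824 + 0.004596 + 0.001527 + 0.002205 + 0.001188 + 0.000170 + 0.036721 + 0.004092 = 0.091323
Σp_1ᵢ² = 0.1905² + 0.0286² + 0.0095² + 0.0095² + 0.0095² + 0.0095² + 0.5143² + 0.2286² = 0.036290 + 0.000818 + 0.000090 + 0.000090 + 0.000090 + 0.000090 + 0.264504 + 0.052258 = 0.354230
Σp_2ᵢ² = 0.2143² + 0.1607² + 0.1607² + 0.2321² + 0.1250² + 0.0179² + 0.0714² + 0.0179² = 0.045924 + 0.025824 + 0.025824 + 0.053870 + 0.015625 + 0.000320 + 0.005098 + 0.000320 = 0.172805
O = 0.091323 / √(0.354230 × 0.172805) = 0.091323 / 0.2474120 = 0.3691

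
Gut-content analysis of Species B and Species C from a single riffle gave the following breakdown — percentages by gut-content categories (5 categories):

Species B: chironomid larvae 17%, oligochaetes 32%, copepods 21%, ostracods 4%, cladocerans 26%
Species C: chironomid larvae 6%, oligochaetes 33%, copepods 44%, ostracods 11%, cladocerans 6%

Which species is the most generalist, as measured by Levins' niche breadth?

Species B

Convert percentages to proportions (divide by 100).
Σp_Bᵢ² = 0.17² + 0.32² + 0.21² + 0.04² + 0.26² = 0.0289 + 0.1024 + 0.0441 + 0.0016 + 0.0676 = 0.2446
B_B = 1 / 0.2446 = 4.0883
Σp_Cᵢ² = 0.06² + 0.33² + 0.44² + 0.11² + 0.06² = 0.0036 + 0.1089 + 0.1936 + 0.0121 + 0.0036 = 0.3218
B_C = 1 / 0.3218 = 3.1075
Highest B → broadest niche (most generalist): Species B (B = 4.09).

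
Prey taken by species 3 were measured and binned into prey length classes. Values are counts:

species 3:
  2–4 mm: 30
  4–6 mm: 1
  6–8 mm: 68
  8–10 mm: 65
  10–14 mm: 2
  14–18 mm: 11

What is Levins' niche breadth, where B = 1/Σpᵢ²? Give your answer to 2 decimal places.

3.17

Proportions for species 3 (n=177): 30/177=0.1695, 1/177=0.0056, 68/177=0.3842, 65/177=0.3672, 2/177=0.0113, 11/177=0.0621
Σpᵢ² = 0.1695² + 0.0056² + 0.3842² + 0.3672² + 0.0113² + 0.0621² = 0.028730 + 0.000031 + 0.147610 + 0.134836 + 0.000128 + 0.003856 = 0.315191
B = 1 / 0.315191 = 3.1727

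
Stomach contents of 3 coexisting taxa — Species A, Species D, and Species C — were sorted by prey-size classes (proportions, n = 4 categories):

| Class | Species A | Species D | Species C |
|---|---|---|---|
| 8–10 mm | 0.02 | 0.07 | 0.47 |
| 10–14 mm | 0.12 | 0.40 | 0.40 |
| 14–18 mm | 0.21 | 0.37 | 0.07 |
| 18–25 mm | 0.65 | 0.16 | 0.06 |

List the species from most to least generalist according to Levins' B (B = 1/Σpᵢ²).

Species D > Species C > Species A

Σp_Aᵢ² = 0.02² + 0.12² + 0.21² + 0.65² = 0.0004 + 0.0144 + 0.0441 + 0.4225 = 0.4814
B_A = 1 / 0.4814 = 2.0773
Σp_Dᵢ² = 0.07² + 0.40² + 0.37² + 0.16² = 0.0049 + 0.1600 + 0.1369 + 0.0256 = 0.3274
B_D = 1 / 0.3274 = 3.0544
Σp_Cᵢ² = 0.47² + 0.40² + 0.07² + 0.06² = 0.2209 + 0.1600 + 0.0049 + 0.0036 = 0.3894
B_C = 1 / 0.3894 = 2.5681
Ranking by B (broadest → narrowest): Species D (3.05) > Species C (2.57) > Species A (2.08)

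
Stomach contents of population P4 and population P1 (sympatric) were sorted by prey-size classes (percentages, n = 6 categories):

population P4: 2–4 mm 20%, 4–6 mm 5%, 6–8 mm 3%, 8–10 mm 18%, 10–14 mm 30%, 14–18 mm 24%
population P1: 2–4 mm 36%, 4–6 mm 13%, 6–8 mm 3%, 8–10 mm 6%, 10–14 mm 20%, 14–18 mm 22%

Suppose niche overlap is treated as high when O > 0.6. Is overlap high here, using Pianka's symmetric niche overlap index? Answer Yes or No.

Yes

Convert percentages to proportions (divide by 100).
Σ p₁ᵢp₂ᵢ = 0.0720 + 0.0065 + 0.0009 + 0.0108 + 0.0600 + 0.0528 = 0.2030
Σp_1ᵢ² = 0.20² + 0.05² + 0.03² + 0.18² + 0.30² + 0.24² = 0.0400 + 0.0025 + 0.0009 + 0.0324 + 0.0900 + 0.0576 = 0.2234
Σp_2ᵢ² = 0.36² + 0.13² + 0.03² + 0.06² + 0.20² + 0.22² = 0.1296 + 0.0169 + 0.0009 + 0.0036 + 0.0400 + 0.0484 = 0.2394
O = 0.2030 / √(0.2234 × 0.2394) = 0.2030 / 0.23126 = 0.8778
O = 0.8778 > 0.6 → Yes.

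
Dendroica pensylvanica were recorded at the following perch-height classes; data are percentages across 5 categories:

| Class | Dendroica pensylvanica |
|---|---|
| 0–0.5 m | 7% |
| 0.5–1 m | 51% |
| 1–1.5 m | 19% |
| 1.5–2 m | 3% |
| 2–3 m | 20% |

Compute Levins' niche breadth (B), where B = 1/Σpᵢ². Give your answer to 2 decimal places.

2.92

Convert percentages to proportions (divide by 100).
Σpᵢ² = 0.07² + 0.51² + 0.19² + 0.03² + 0.20² = 0.0049 + 0.2601 + 0.0361 + 0.0009 + 0.0400 = 0.3420
B = 1 / 0.3420 = 2.9240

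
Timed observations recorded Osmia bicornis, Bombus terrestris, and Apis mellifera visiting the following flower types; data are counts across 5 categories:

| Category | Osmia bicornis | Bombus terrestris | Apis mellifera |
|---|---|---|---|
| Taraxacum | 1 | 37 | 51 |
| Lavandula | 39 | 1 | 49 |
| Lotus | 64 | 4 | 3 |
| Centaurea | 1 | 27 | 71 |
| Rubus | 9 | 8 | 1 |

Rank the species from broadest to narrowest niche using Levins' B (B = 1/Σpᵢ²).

Proportions for Osmia bicornis (n=114): 1/114=0.0088, 39/114=0.3421, 64/114=0.5614, 1/114=0.0088, 9/114=0.0789
Proportions for Bombus terrestris (n=77): 37/77=0.4805, 1/77=0.0130, 4/77=0.0519, 27/77=0.3506, 8/77=0.1039
Proportions for Apis mellifera (n=175): 51/175=0.2914, 49/175=0.2800, 3/175=0.0171, 71/175=0.4057, 1/175=0.0057
Σp_bicoᵢ² = 0.0088² + 0.3421² + 0.5614² + 0.0088² + 0.0789² = 0.000077 + 0.117032 + 0.315170 + 0.000077 + 0.006225 = 0.438581
B_bico = 1 / 0.438581 = 2.2801
Σp_terrᵢ² = 0.4805² + 0.0130² + 0.0519² + 0.3506² + 0.1039² = 0.230880 + 0.000169 + 0.002694 + 0.122920 + 0.010795 = 0.367458
B_terr = 1 / 0.367458 = 2.7214
Σp_mellᵢ² = 0.2914² + 0.2800² + 0.0171² + 0.4057² + 0.0057² = 0.084914 + 0.078400 + 0.000292 + 0.164592 + 0.000032 = 0.328230
B_mell = 1 / 0.328230 = 3.0466
Ranking by B (broadest → narrowest): Apis mellifera (3.05) > Bombus terrestris (2.72) > Osmia bicornis (2.28)

Apis mellifera > Bombus terrestris > Osmia bicornis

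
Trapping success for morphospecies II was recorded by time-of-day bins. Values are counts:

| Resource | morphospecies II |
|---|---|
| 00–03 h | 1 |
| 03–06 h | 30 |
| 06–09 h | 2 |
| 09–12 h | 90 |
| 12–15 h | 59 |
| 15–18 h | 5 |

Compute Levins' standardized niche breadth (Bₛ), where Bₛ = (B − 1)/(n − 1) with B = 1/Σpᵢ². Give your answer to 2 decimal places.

Proportions for morphospecies II (n=187): 1/187=0.0053, 30/187=0.1604, 2/187=0.0107, 90/187=0.4813, 59/187=0.3155, 5/187=0.0267
Σpᵢ² = 0.0053² + 0.1604² + 0.0107² + 0.4813² + 0.3155² + 0.0267² = 0.000028 + 0.025728 + 0.000114 + 0.231650 + 0.099540 + 0.000713 = 0.357773
B = 1 / 0.357773 = 2.7951
Bₛ = (B − 1)/(n − 1) = (2.7951 − 1)/(6 − 1) = 1.7951/5 = 0.3590

0.36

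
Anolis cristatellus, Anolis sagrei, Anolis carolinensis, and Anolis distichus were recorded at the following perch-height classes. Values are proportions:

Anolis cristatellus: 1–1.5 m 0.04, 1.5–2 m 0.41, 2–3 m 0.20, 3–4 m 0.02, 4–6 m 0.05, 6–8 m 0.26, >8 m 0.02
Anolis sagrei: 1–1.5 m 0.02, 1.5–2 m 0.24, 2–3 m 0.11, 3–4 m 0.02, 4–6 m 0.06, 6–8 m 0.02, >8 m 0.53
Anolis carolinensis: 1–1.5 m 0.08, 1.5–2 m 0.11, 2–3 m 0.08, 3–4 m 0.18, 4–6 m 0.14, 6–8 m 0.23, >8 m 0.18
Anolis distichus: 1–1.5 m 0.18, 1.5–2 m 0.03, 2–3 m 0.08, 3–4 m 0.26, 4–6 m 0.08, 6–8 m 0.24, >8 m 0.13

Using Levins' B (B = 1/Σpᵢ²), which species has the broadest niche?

Anolis carolinensis

Σp_crisᵢ² = 0.04² + 0.41² + 0.20² + 0.02² + 0.05² + 0.26² + 0.02² = 0.0016 + 0.1681 + 0.0400 + 0.0004 + 0.0025 + 0.0676 + 0.0004 = 0.2806
B_cris = 1 / 0.2806 = 3.5638
Σp_sagrᵢ² = 0.02² + 0.24² + 0.11² + 0.02² + 0.06² + 0.02² + 0.53² = 0.0004 + 0.0576 + 0.0121 + 0.0004 + 0.0036 + 0.0004 + 0.2809 = 0.3554
B_sagr = 1 / 0.3554 = 2.8137
Σp_caroᵢ² = 0.08² + 0.11² + 0.08² + 0.18² + 0.14² + 0.23² + 0.18² = 0.0064 + 0.0121 + 0.0064 + 0.0324 + 0.0196 + 0.0529 + 0.0324 = 0.1622
B_caro = 1 / 0.1622 = 6.1652
Σp_distᵢ² = 0.18² + 0.03² + 0.08² + 0.26² + 0.08² + 0.24² + 0.13² = 0.0324 + 0.0009 + 0.0064 + 0.0676 + 0.0064 + 0.0576 + 0.0169 = 0.1882
B_dist = 1 / 0.1882 = 5.3135
Highest B → broadest niche (most generalist): Anolis carolinensis (B = 6.17).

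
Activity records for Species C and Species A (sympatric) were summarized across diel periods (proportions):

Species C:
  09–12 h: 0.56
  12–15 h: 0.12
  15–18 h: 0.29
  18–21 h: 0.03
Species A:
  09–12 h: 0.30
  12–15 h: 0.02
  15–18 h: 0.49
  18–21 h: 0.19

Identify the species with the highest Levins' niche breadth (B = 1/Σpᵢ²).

Species A

Σp_Cᵢ² = 0.56² + 0.12² + 0.29² + 0.03² = 0.3136 + 0.0144 + 0.0841 + 0.0009 = 0.4130
B_C = 1 / 0.4130 = 2.4213
Σp_Aᵢ² = 0.30² + 0.02² + 0.49² + 0.19² = 0.0900 + 0.0004 + 0.2401 + 0.0361 = 0.3666
B_A = 1 / 0.3666 = 2.7278
Highest B → broadest niche (most generalist): Species A (B = 2.73).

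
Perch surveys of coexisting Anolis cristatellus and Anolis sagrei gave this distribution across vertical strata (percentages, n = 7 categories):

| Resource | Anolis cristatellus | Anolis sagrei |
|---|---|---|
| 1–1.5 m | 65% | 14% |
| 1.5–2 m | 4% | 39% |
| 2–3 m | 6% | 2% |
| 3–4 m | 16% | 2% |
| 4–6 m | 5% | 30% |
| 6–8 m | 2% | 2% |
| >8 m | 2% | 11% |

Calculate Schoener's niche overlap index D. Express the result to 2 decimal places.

0.31

Convert percentages to proportions (divide by 100).
Σ|p₁ᵢ − p₂ᵢ| = 0.51 + 0.35 + 0.04 + 0.14 + 0.25 + 0.00 + 0.09 = 1.38
D = 1 − ½ × 1.38 = 1 − 0.690 = 0.3100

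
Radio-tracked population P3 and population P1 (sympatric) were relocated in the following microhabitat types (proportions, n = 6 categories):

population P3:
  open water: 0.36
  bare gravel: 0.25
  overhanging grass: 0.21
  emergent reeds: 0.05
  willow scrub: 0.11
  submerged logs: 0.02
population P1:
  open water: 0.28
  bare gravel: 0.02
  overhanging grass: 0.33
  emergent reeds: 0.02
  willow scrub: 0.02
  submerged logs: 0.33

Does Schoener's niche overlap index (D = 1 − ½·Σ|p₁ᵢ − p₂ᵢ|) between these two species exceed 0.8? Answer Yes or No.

No

Σ|p₁ᵢ − p₂ᵢ| = 0.08 + 0.23 + 0.12 + 0.03 + 0.09 + 0.31 = 0.86
D = 1 − ½ × 0.86 = 1 − 0.430 = 0.5700
D = 0.5700 < 0.8 → No.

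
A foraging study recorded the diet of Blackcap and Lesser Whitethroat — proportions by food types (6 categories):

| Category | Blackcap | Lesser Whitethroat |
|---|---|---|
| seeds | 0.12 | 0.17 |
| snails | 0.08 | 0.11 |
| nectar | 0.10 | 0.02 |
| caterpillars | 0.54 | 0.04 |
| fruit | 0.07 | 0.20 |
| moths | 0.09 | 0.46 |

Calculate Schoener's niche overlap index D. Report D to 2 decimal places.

0.42

Σ|p₁ᵢ − p₂ᵢ| = 0.05 + 0.03 + 0.08 + 0.50 + 0.13 + 0.37 = 1.16
D = 1 − ½ × 1.16 = 1 − 0.580 = 0.4200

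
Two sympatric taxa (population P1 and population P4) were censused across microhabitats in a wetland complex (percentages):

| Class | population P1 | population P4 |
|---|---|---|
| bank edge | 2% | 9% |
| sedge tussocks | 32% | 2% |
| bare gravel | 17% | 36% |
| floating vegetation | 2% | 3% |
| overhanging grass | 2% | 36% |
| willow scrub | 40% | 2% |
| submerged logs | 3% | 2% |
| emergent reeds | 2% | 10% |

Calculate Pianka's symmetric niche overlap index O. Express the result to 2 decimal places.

0.31

Convert percentages to proportions (divide by 100).
Σ p₁ᵢp₂ᵢ = 0.0018 + 0.0064 + 0.0612 + 0.0006 + 0.0072 + 0.0080 + 0.0006 + 0.0020 = 0.0878
Σp_1ᵢ² = 0.02² + 0.32² + 0.17² + 0.02² + 0.02² + 0.40² + 0.03² + 0.02² = 0.0004 + 0.1024 + 0.0289 + 0.0004 + 0.0004 + 0.1600 + 0.0009 + 0.0004 = 0.2938
Σp_2ᵢ² = 0.09² + 0.02² + 0.36² + 0.03² + 0.36² + 0.02² + 0.02² + 0.10² = 0.0081 + 0.0004 + 0.1296 + 0.0009 + 0.1296 + 0.0004 + 0.0004 + 0.0100 = 0.2794
O = 0.0878 / √(0.2938 × 0.2794) = 0.0878 / 0.28651 = 0.3064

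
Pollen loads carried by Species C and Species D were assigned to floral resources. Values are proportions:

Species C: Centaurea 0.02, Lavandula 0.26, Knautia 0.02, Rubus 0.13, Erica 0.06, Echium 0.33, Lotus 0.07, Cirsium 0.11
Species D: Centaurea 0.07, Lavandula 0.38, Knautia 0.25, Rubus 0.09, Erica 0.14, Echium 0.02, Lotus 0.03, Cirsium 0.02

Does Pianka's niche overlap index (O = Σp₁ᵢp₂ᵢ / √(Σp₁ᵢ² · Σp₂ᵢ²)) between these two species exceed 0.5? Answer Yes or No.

Σ p₁ᵢp₂ᵢ = 0.0014 + 0.0988 + 0.0050 + 0.0117 + 0.0084 + 0.0066 + 0.0021 + 0.0022 = 0.1362
Σp_1ᵢ² = 0.02² + 0.26² + 0.02² + 0.13² + 0.06² + 0.33² + 0.07² + 0.11² = 0.0004 + 0.0676 + 0.0004 + 0.0169 + 0.0036 + 0.1089 + 0.0049 + 0.0121 = 0.2148
Σp_2ᵢ² = 0.07² + 0.38² + 0.25² + 0.09² + 0.14² + 0.02² + 0.03² + 0.02² = 0.0049 + 0.1444 + 0.0625 + 0.0081 + 0.0196 + 0.0004 + 0.0009 + 0.0004 = 0.2412
O = 0.1362 / √(0.2148 × 0.2412) = 0.1362 / 0.22762 = 0.5984
O = 0.5984 > 0.5 → Yes.

Yes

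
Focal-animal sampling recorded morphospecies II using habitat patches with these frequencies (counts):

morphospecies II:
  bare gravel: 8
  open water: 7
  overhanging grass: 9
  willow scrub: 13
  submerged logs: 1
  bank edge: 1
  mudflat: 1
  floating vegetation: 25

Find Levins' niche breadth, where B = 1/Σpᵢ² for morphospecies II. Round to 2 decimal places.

Proportions for morphospecies II (n=65): 8/65=0.1231, 7/65=0.1077, 9/65=0.1385, 13/65=0.2000, 1/65=0.0154, 1/65=0.0154, 1/65=0.0154, 25/65=0.3846
Σpᵢ² = 0.1231² + 0.1077² + 0.1385² + 0.2000² + 0.0154² + 0.0154² + 0.0154² + 0.3846² = 0.015154 + 0.011599 + 0.019182 + 0.040000 + 0.000237 + 0.000237 + 0.000237 + 0.147917 = 0.234563
B = 1 / 0.234563 = 4.2632

4.26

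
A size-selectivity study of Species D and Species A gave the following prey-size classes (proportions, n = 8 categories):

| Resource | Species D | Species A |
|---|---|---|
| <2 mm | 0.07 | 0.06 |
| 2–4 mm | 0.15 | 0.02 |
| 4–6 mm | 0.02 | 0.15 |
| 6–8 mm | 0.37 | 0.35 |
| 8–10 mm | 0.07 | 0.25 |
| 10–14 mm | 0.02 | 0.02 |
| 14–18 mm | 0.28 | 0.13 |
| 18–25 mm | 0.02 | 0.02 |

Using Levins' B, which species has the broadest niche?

Σp_Dᵢ² = 0.07² + 0.15² + 0.02² + 0.37² + 0.07² + 0.02² + 0.28² + 0.02² = 0.0049 + 0.0225 + 0.0004 + 0.1369 + 0.0049 + 0.0004 + 0.0784 + 0.0004 = 0.2488
B_D = 1 / 0.2488 = 4.0193
Σp_Aᵢ² = 0.06² + 0.02² + 0.15² + 0.35² + 0.25² + 0.02² + 0.13² + 0.02² = 0.0036 + 0.0004 + 0.0225 + 0.1225 + 0.0625 + 0.0004 + 0.0169 + 0.0004 = 0.2292
B_A = 1 / 0.2292 = 4.3630
Highest B → broadest niche (most generalist): Species A (B = 4.36).

Species A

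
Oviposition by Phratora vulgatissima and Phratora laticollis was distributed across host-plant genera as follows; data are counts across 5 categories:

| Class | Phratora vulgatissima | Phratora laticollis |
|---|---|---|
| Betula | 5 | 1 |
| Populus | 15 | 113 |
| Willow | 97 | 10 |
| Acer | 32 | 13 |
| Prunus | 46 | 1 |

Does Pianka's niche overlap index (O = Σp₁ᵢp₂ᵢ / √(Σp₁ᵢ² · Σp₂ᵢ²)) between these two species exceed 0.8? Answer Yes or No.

No

Proportions for Phratora vulgatissima (n=195): 5/195=0.0256, 15/195=0.0769, 97/195=0.4974, 32/195=0.1641, 46/195=0.2359
Proportions for Phratora laticollis (n=138): 1/138=0.0072, 113/138=0.8188, 10/138=0.0725, 13/138=0.0942, 1/138=0.0072
Σ p₁ᵢp₂ᵢ = 0.000184 + 0.062966 + 0.036062 + 0.015458 + 0.001698 = 0.116368
Σp_1ᵢ² = 0.0256² + 0.0769² + 0.4974² + 0.1641² + 0.2359² = 0.000655 + 0.005914 + 0.247407 + 0.026929 + 0.055649 = 0.336554
Σp_2ᵢ² = 0.0072² + 0.8188² + 0.0725² + 0.0942² + 0.0072² = 0.000052 + 0.670433 + 0.005256 + 0.008874 + 0.000052 = 0.684667
O = 0.116368 / √(0.336554 × 0.684667) = 0.116368 / 0.4800286 = 0.2424
O = 0.2424 < 0.8 → No.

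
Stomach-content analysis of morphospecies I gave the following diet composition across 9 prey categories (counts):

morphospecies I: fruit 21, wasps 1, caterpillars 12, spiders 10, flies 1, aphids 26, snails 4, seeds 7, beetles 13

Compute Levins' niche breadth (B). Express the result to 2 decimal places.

Proportions for morphospecies I (n=95): 21/95=0.2211, 1/95=0.0105, 12/95=0.1263, 10/95=0.1053, 1/95=0.0105, 26/95=0.2737, 4/95=0.0421, 7/95=0.0737, 13/95=0.1368
Σpᵢ² = 0.2211² + 0.0105² + 0.1263² + 0.1053² + 0.0105² + 0.2737² + 0.0421² + 0.0737² + 0.1368² = 0.048885 + 0.000110 + 0.015952 + 0.011088 + 0.000110 + 0.074912 + 0.001772 + 0.005432 + 0.018714 = 0.176975
B = 1 / 0.176975 = 5.6505

5.65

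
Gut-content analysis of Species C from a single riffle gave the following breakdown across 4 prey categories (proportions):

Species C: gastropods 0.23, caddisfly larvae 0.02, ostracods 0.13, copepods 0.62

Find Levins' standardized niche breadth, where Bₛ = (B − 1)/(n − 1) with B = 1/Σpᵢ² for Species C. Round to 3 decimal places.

0.400

Σpᵢ² = 0.23² + 0.02² + 0.13² + 0.62² = 0.0529 + 0.0004 + 0.0169 + 0.3844 = 0.4546
B = 1 / 0.4546 = 2.19974
Bₛ = (B − 1)/(n − 1) = (2.19974 − 1)/(4 − 1) = 1.19974/3 = 0.39991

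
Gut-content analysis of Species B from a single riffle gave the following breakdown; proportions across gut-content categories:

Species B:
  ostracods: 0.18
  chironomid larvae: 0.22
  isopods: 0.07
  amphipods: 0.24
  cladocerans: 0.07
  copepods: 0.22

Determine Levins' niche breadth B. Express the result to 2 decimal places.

5.09

Σpᵢ² = 0.18² + 0.22² + 0.07² + 0.24² + 0.07² + 0.22² = 0.0324 + 0.0484 + 0.0049 + 0.0576 + 0.0049 + 0.0484 = 0.1966
B = 1 / 0.1966 = 5.0865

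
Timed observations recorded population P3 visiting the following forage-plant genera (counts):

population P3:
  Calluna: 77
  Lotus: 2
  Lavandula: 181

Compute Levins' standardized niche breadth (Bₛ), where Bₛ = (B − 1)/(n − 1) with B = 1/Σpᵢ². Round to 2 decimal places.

Proportions for population P3 (n=260): 77/260=0.2962, 2/260=0.0077, 181/260=0.6962
Σpᵢ² = 0.2962² + 0.0077² + 0.6962² = 0.087734 + 0.000059 + 0.484694 = 0.572487
B = 1 / 0.572487 = 1.7468
Bₛ = (B − 1)/(n − 1) = (1.7468 − 1)/(3 − 1) = 0.7468/2 = 0.3734

0.37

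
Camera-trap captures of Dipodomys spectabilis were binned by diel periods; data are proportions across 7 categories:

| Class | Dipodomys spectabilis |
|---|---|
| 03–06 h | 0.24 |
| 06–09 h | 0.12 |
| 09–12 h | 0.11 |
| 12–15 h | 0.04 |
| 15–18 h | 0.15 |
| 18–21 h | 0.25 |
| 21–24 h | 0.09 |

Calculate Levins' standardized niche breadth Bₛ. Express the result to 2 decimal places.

Σpᵢ² = 0.24² + 0.12² + 0.11² + 0.04² + 0.15² + 0.25² + 0.09² = 0.0576 + 0.0144 + 0.0121 + 0.0016 + 0.0225 + 0.0625 + 0.0081 = 0.1788
B = 1 / 0.1788 = 5.5928
Bₛ = (B − 1)/(n − 1) = (5.5928 − 1)/(7 − 1) = 4.5928/6 = 0.7655

0.77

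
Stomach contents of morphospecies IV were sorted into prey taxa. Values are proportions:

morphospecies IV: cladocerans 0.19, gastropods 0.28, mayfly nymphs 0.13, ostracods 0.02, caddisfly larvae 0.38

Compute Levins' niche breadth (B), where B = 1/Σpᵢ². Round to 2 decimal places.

3.62

Σpᵢ² = 0.19² + 0.28² + 0.13² + 0.02² + 0.38² = 0.0361 + 0.0784 + 0.0169 + 0.0004 + 0.1444 = 0.2762
B = 1 / 0.2762 = 3.6206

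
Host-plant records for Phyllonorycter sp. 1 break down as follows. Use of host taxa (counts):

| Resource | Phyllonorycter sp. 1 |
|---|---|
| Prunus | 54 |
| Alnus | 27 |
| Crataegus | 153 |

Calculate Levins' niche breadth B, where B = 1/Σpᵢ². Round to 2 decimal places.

2.02

Proportions for Phyllonorycter sp. 1 (n=234): 54/234=0.2308, 27/234=0.1154, 153/234=0.6538
Σpᵢ² = 0.2308² + 0.1154² + 0.6538² = 0.053269 + 0.013317 + 0.427454 = 0.494040
B = 1 / 0.494040 = 2.0241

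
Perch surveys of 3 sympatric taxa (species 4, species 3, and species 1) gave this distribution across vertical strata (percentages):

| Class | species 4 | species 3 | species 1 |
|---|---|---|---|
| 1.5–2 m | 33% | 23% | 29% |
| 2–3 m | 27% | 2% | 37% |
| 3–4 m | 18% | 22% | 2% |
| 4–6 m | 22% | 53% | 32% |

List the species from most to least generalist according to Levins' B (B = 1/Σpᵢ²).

Convert percentages to proportions (divide by 100).
Σp_4ᵢ² = 0.33² + 0.27² + 0.18² + 0.22² = 0.1089 + 0.0729 + 0.0324 + 0.0484 = 0.2626
B_4 = 1 / 0.2626 = 3.8081
Σp_3ᵢ² = 0.23² + 0.02² + 0.22² + 0.53² = 0.0529 + 0.0004 + 0.0484 + 0.2809 = 0.3826
B_3 = 1 / 0.3826 = 2.6137
Σp_1ᵢ² = 0.29² + 0.37² + 0.02² + 0.32² = 0.0841 + 0.1369 + 0.0004 + 0.1024 = 0.3238
B_1 = 1 / 0.3238 = 3.0883
Ranking by B (broadest → narrowest): species 4 (3.81) > species 1 (3.09) > species 3 (2.61)

species 4 > species 1 > species 3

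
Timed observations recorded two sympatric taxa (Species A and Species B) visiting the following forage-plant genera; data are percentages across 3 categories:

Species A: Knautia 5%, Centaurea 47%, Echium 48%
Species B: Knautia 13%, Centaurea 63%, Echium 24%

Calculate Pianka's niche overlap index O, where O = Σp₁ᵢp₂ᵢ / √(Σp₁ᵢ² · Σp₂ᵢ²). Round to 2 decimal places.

Convert percentages to proportions (divide by 100).
Σ p₁ᵢp₂ᵢ = 0.0065 + 0.2961 + 0.1152 = 0.4178
Σp_1ᵢ² = 0.05² + 0.47² + 0.48² = 0.0025 + 0.2209 + 0.2304 = 0.4538
Σp_2ᵢ² = 0.13² + 0.63² + 0.24² = 0.0169 + 0.3969 + 0.0576 = 0.4714
O = 0.4178 / √(0.4538 × 0.4714) = 0.4178 / 0.46252 = 0.9033

0.90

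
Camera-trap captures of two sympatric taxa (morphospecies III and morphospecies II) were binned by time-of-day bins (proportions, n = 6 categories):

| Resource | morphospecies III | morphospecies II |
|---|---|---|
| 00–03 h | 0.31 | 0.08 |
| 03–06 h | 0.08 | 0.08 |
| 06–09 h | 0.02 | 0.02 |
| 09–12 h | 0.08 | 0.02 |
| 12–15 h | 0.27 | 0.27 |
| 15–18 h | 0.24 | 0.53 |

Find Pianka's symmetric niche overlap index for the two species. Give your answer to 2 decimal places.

0.79

Σ p₁ᵢp₂ᵢ = 0.0248 + 0.0064 + 0.0004 + 0.0016 + 0.0729 + 0.1272 = 0.2333
Σp_1ᵢ² = 0.31² + 0.08² + 0.02² + 0.08² + 0.27² + 0.24² = 0.0961 + 0.0064 + 0.0004 + 0.0064 + 0.0729 + 0.0576 = 0.2398
Σp_2ᵢ² = 0.08² + 0.08² + 0.02² + 0.02² + 0.27² + 0.53² = 0.0064 + 0.0064 + 0.0004 + 0.0004 + 0.0729 + 0.2809 = 0.3674
O = 0.2333 / √(0.2398 × 0.3674) = 0.2333 / 0.29682 = 0.7860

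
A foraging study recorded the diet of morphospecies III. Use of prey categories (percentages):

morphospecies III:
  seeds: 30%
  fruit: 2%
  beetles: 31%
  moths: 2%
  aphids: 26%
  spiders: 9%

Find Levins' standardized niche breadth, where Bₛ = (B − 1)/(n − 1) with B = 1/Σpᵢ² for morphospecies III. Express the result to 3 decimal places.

0.562

Convert percentages to proportions (divide by 100).
Σpᵢ² = 0.30² + 0.02² + 0.31² + 0.02² + 0.26² + 0.09² = 0.0900 + 0.0004 + 0.0961 + 0.0004 + 0.0676 + 0.0081 = 0.2626
B = 1 / 0.2626 = 3.80807
Bₛ = (B − 1)/(n − 1) = (3.80807 − 1)/(6 − 1) = 2.80807/5 = 0.56161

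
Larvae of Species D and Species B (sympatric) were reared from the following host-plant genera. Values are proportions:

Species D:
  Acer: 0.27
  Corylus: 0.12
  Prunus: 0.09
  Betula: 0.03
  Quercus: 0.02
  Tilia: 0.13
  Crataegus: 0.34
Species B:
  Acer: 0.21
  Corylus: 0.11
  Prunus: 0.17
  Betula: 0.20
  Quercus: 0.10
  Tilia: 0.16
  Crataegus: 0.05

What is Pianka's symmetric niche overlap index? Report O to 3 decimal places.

0.677

Σ p₁ᵢp₂ᵢ = 0.0567 + 0.0132 + 0.0153 + 0.0060 + 0.0020 + 0.0208 + 0.0170 = 0.1310
Σp_1ᵢ² = 0.27² + 0.12² + 0.09² + 0.03² + 0.02² + 0.13² + 0.34² = 0.0729 + 0.0144 + 0.0081 + 0.0009 + 0.0004 + 0.0169 + 0.1156 = 0.2292
Σp_2ᵢ² = 0.21² + 0.11² + 0.17² + 0.20² + 0.10² + 0.16² + 0.05² = 0.0441 + 0.0121 + 0.0289 + 0.0400 + 0.0100 + 0.0256 + 0.0025 = 0.1632
O = 0.1310 / √(0.2292 × 0.1632) = 0.1310 / 0.193405 = 0.67734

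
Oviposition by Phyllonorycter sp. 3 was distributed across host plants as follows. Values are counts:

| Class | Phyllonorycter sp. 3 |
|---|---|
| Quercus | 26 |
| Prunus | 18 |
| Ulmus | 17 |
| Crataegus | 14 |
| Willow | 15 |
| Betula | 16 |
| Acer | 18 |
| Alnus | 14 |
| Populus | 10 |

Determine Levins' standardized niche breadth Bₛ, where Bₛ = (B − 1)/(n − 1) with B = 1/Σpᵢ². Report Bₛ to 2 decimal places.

0.93

Proportions for Phyllonorycter sp. 3 (n=148): 26/148=0.1757, 18/148=0.1216, 17/148=0.1149, 14/148=0.0946, 15/148=0.1014, 16/148=0.1081, 18/148=0.1216, 14/148=0.0946, 10/148=0.0676
Σpᵢ² = 0.1757² + 0.1216² + 0.1149² + 0.0946² + 0.1014² + 0.1081² + 0.1216² + 0.0946² + 0.0676² = 0.030870 + 0.014787 + 0.013202 + 0.008949 + 0.010282 + 0.011686 + 0.014787 + 0.008949 + 0.004570 = 0.118082
B = 1 / 0.118082 = 8.4687
Bₛ = (B − 1)/(n − 1) = (8.4687 − 1)/(9 − 1) = 7.4687/8 = 0.9336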